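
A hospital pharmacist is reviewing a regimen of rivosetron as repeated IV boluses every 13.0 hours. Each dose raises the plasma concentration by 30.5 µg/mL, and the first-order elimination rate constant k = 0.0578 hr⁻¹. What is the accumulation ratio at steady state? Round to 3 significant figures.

1.89

Fraction remaining after one interval: e^(−kτ) = e^(−0.05780 × 13.0) = 0.4717
R = 1 / (1 − 0.4717) = 1 / 0.5283 ≈ 1.89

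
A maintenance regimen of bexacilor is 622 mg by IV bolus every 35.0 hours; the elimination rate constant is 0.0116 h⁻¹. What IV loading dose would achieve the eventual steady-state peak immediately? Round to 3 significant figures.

1860 mg

Accumulation ratio R = 1 / (1 − e^(−kτ)) = 1 / (1 − e^(−0.01160×35.0)) = 1 / (1 − 0.6663) = 2.997
Loading dose = maintenance dose × R = 622 × 2.997 ≈ 1860 mg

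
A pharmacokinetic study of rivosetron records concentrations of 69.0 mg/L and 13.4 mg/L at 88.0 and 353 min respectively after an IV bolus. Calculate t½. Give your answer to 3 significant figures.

k = ln(C₁/C₂) / (t₂ − t₁) = ln(69.0/13.4) / (353 − 88.0)
  = 1.639 / 265.0 = 0.006184 min⁻¹
t½ = ln 2 / k = ln 2 / 0.006184 ≈ 112 minutes

112 minutes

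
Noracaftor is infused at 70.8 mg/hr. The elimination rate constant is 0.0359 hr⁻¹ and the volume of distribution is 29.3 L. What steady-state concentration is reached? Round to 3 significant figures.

67.3 mg/L

CL = k · V = 0.0359 × 29.3 = 1.052 L/hr
Css = rate / CL = 70.8 / 1.052 ≈ 67.3 mg/L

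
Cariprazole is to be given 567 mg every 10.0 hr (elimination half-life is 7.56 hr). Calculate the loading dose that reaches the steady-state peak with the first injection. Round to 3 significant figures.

945 mg

k = ln 2 / 7.56 = 0.09169 hr⁻¹
Accumulation ratio R = 1 / (1 − e^(−kτ)) = 1 / (1 − e^(−0.09169×10.0)) = 1 / (1 − 0.3998) = 1.666
Loading dose = maintenance dose × R = 567 × 1.666 ≈ 945 mg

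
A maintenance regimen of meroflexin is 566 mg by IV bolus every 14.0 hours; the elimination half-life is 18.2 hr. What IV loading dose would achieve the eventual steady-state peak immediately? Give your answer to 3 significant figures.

1370 mg

k = ln 2 / 18.2 = 0.03809 hr⁻¹
Accumulation ratio R = 1 / (1 − e^(−kτ)) = 1 / (1 − e^(−0.03809×14.0)) = 1 / (1 − 0.5867) = 2.420
Loading dose = maintenance dose × R = 566 × 2.420 ≈ 1370 mg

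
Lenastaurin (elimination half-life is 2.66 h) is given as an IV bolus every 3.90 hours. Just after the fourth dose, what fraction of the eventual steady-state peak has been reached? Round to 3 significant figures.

k = ln 2 / 2.66 = 0.2606 h⁻¹
f_n = 1 − e^(−nkτ) = 1 − e^(−4 × 0.2606 × 3.90) = 1 − e^(−4.065) = 1 − 0.01716 ≈ 0.983

0.983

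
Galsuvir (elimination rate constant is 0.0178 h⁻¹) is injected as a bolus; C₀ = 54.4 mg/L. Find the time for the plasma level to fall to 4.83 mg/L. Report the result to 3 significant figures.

C(t) = C₀ e^(−kt)  ⇒  t = ln(C₀/C) / k
t = ln(54.4/4.83) / 0.01780 = 2.422 / 0.01780 ≈ 136 hours

136 hours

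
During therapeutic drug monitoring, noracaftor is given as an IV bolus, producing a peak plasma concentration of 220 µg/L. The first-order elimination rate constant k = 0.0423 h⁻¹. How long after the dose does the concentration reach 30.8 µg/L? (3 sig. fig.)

C(t) = C₀ e^(−kt)  ⇒  t = ln(C₀/C) / k
t = ln(220/30.8) / 0.04230 = 1.966 / 0.04230 ≈ 46.5 hours

46.5 hours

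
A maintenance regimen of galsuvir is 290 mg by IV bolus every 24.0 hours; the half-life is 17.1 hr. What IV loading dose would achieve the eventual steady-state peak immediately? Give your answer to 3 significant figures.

466 mg

k = ln 2 / 17.1 = 0.04053 hr⁻¹
Accumulation ratio R = 1 / (1 − e^(−kτ)) = 1 / (1 − e^(−0.04053×24.0)) = 1 / (1 − 0.3780) = 1.608
Loading dose = maintenance dose × R = 290 × 1.608 ≈ 466 mg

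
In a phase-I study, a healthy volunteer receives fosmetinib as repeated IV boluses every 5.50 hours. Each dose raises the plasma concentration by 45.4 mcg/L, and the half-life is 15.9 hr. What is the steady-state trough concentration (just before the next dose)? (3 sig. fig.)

168 mcg/L

k = ln 2 / 15.9 = 0.04359 hr⁻¹
Fraction remaining after one interval: e^(−kτ) = e^(−0.04359 × 5.50) = 0.7868
R = 1 / (1 − 0.7868) = 4.691
Css,max = 45.4 × 4.691 = 213.0 mcg/L
Css,min = Css,max × e^(−kτ) = 213.0 × 0.7868 ≈ 168 mcg/L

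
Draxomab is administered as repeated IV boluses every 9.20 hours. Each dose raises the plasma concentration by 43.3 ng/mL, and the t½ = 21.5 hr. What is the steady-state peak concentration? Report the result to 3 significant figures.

k = ln 2 / 21.5 = 0.03224 hr⁻¹
Fraction remaining after one interval: e^(−kτ) = e^(−0.03224 × 9.20) = 0.7433
R = 1 / (1 − 0.7433) = 3.896
Css,max = 43.3 × 3.896 ≈ 169 ng/mL

169 ng/mL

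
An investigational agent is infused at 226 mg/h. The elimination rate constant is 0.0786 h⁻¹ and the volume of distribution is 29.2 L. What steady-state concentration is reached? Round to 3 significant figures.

98.5 mg/L

CL = k · V = 0.0786 × 29.2 = 2.295 L/h
Css = rate / CL = 226 / 2.295 ≈ 98.5 mg/L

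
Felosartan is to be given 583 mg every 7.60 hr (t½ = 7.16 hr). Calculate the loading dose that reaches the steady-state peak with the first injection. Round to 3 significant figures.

k = ln 2 / 7.16 = 0.09681 hr⁻¹
Accumulation ratio R = 1 / (1 − e^(−kτ)) = 1 / (1 − e^(−0.09681×7.60)) = 1 / (1 − 0.4791) = 1.920
Loading dose = maintenance dose × R = 583 × 1.920 ≈ 1120 mg

1120 mg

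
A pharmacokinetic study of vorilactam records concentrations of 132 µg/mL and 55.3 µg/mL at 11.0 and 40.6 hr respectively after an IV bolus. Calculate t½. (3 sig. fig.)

23.6 hours

k = ln(C₁/C₂) / (t₂ − t₁) = ln(132/55.3) / (40.6 − 11.0)
  = 0.8700 / 29.60 = 0.02939 hr⁻¹
t½ = ln 2 / k = ln 2 / 0.02939 ≈ 23.6 hours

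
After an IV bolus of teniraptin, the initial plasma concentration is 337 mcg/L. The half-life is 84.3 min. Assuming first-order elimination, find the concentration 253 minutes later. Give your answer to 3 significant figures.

42.1 mcg/L

k = ln 2 / 84.3 = 0.008222 min⁻¹
253 min is 3.001 half-lives, so C = 337 × (1/2)^3.001 = 337 × 0.1249 ≈ 42.1 mcg/L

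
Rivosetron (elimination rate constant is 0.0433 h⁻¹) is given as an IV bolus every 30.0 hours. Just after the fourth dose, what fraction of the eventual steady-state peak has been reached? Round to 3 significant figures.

f_n = 1 − e^(−nkτ) = 1 − e^(−4 × 0.04330 × 30.0) = 1 − e^(−5.196) = 1 − 0.005539 ≈ 0.994

0.994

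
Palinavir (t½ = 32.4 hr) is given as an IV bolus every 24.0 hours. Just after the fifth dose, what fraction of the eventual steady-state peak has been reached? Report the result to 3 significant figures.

k = ln 2 / 32.4 = 0.02139 hr⁻¹
f_n = 1 − e^(−nkτ) = 1 − e^(−5 × 0.02139 × 24.0) = 1 − e^(−2.567) = 1 − 0.07675 ≈ 0.923

0.923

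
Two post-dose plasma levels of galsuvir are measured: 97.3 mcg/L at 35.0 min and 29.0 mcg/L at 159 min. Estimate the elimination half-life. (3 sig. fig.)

71.0 minutes

k = ln(C₁/C₂) / (t₂ − t₁) = ln(97.3/29.0) / (159 − 35.0)
  = 1.211 / 124.0 = 0.009762 min⁻¹
t½ = ln 2 / k = ln 2 / 0.009762 ≈ 71.0 minutes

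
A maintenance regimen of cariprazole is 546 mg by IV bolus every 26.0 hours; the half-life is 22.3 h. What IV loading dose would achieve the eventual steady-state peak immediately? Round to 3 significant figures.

k = ln 2 / 22.3 = 0.03108 h⁻¹
Accumulation ratio R = 1 / (1 − e^(−kτ)) = 1 / (1 − e^(−0.03108×26.0)) = 1 / (1 − 0.4457) = 1.804
Loading dose = maintenance dose × R = 546 × 1.804 ≈ 985 mg

985 mg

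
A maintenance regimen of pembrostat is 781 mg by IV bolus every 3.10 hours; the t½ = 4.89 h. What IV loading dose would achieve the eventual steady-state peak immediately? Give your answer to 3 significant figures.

k = ln 2 / 4.89 = 0.1417 h⁻¹
Accumulation ratio R = 1 / (1 − e^(−kτ)) = 1 / (1 − e^(−0.1417×3.10)) = 1 / (1 − 0.6444) = 2.812
Loading dose = maintenance dose × R = 781 × 2.812 ≈ 2200 mg

2200 mg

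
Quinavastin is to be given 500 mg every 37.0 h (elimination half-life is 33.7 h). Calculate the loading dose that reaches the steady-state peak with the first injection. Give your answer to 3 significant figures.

k = ln 2 / 33.7 = 0.02057 h⁻¹
Accumulation ratio R = 1 / (1 − e^(−kτ)) = 1 / (1 − e^(−0.02057×37.0)) = 1 / (1 − 0.4672) = 1.877
Loading dose = maintenance dose × R = 500 × 1.877 ≈ 938 mg

938 mg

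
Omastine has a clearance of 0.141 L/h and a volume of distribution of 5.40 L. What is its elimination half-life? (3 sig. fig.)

26.5 hours

k = CL / V = 0.141 / 5.40 = 0.02611 h⁻¹
t½ = ln 2 / k = ln 2 / 0.02611 ≈ 26.5 hours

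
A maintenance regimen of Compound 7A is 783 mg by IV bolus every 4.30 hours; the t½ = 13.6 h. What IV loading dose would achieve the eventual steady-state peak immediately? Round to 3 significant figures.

3980 mg

k = ln 2 / 13.6 = 0.05097 h⁻¹
Accumulation ratio R = 1 / (1 − e^(−kτ)) = 1 / (1 − e^(−0.05097×4.30)) = 1 / (1 − 0.8032) = 5.081
Loading dose = maintenance dose × R = 783 × 5.081 ≈ 3980 mg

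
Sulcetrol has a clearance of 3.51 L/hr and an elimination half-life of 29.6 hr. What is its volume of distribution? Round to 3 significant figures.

150 L

k = ln 2 / t½ = ln 2 / 29.6 = 0.02342 hr⁻¹
V = CL / k = 3.51 / 0.02342 ≈ 150 L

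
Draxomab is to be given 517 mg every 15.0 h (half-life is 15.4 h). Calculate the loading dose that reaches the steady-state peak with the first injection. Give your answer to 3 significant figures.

k = ln 2 / 15.4 = 0.04501 h⁻¹
Accumulation ratio R = 1 / (1 − e^(−kτ)) = 1 / (1 − e^(−0.04501×15.0)) = 1 / (1 − 0.5091) = 2.037
Loading dose = maintenance dose × R = 517 × 2.037 ≈ 1050 mg

1050 mg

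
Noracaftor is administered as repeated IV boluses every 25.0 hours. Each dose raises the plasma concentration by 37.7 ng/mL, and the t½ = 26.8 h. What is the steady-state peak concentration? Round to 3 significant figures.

79.2 ng/mL

k = ln 2 / 26.8 = 0.02586 h⁻¹
Fraction remaining after one interval: e^(−kτ) = e^(−0.02586 × 25.0) = 0.5238
R = 1 / (1 − 0.5238) = 2.100
Css,max = 37.7 × 2.100 ≈ 79.2 ng/mL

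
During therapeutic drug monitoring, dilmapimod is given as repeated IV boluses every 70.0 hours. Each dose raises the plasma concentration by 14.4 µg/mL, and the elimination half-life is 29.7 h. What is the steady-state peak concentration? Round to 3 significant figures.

k = ln 2 / 29.7 = 0.02334 h⁻¹
Fraction remaining after one interval: e^(−kτ) = e^(−0.02334 × 70.0) = 0.1952
R = 1 / (1 − 0.1952) = 1.243
Css,max = 14.4 × 1.243 ≈ 17.9 µg/mL

17.9 µg/mL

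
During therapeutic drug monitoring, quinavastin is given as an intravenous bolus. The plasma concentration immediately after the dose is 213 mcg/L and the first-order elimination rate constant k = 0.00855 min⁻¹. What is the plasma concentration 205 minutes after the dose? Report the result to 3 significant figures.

C(t) = C₀ e^(−kt) = 213 × e^(−0.008550 × 205) = 213 × e^(−1.753) = 213 × 0.1733 ≈ 36.9 mcg/L

36.9 mcg/L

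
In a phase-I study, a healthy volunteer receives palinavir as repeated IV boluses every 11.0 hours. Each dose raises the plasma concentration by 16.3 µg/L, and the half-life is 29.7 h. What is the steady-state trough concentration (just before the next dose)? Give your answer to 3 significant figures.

55.7 µg/L

k = ln 2 / 29.7 = 0.02334 h⁻¹
Fraction remaining after one interval: e^(−kτ) = e^(−0.02334 × 11.0) = 0.7736
R = 1 / (1 − 0.7736) = 4.417
Css,max = 16.3 × 4.417 = 71.99 µg/L
Css,min = Css,max × e^(−kτ) = 71.99 × 0.7736 ≈ 55.7 µg/L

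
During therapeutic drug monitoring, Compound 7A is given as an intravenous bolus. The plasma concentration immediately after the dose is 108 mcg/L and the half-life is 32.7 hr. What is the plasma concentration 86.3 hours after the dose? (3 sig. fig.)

k = ln 2 / 32.7 = 0.02120 hr⁻¹
C(t) = C₀ e^(−kt) = 108 × e^(−0.02120 × 86.3) = 108 × e^(−1.829) = 108 × 0.1605 ≈ 17.3 mcg/L

17.3 mcg/L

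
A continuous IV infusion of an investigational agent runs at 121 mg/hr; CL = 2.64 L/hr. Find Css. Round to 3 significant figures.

Css = infusion rate / CL = 121 / 2.64 ≈ 45.8 mg/L

45.8 mg/L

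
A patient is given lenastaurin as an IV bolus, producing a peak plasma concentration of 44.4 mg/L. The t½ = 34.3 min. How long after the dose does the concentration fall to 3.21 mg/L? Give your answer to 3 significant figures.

130 minutes

k = ln 2 / 34.3 = 0.02021 min⁻¹
C(t) = C₀ e^(−kt)  ⇒  t = ln(C₀/C) / k
t = ln(44.4/3.21) / 0.02021 = 2.627 / 0.02021 ≈ 130 minutes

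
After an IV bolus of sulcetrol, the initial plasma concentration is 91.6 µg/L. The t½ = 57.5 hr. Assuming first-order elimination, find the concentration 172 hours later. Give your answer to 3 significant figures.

11.5 µg/L

k = ln 2 / 57.5 = 0.01205 hr⁻¹
C(t) = C₀ e^(−kt) = 91.6 × e^(−0.01205 × 172) = 91.6 × e^(−2.073) = 91.6 × 0.1258 ≈ 11.5 µg/L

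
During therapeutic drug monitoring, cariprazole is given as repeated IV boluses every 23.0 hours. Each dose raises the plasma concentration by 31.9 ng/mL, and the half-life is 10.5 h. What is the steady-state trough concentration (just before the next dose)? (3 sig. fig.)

k = ln 2 / 10.5 = 0.06601 h⁻¹
Fraction remaining after one interval: e^(−kτ) = e^(−0.06601 × 23.0) = 0.2191
R = 1 / (1 − 0.2191) = 1.281
Css,max = 31.9 × 1.281 = 40.85 ng/mL
Css,min = Css,max × e^(−kτ) = 40.85 × 0.2191 ≈ 8.95 ng/mL

8.95 ng/mL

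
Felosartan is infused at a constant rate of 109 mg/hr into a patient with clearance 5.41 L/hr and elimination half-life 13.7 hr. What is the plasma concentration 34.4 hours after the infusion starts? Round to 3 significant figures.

16.6 µg/mL

Css = rate / CL = 109 / 5.41 = 20.15 µg/mL
k = ln 2 / 13.7 = 0.05059 hr⁻¹
C(t) = Css (1 − e^(−kt)) = 20.15 × (1 − e^(−1.740)) = 20.15 × 0.8246 ≈ 16.6 µg/mL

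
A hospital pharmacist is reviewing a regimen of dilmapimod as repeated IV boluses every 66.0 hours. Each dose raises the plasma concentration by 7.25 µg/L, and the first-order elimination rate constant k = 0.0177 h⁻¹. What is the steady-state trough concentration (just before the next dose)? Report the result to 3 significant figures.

Fraction remaining after one interval: e^(−kτ) = e^(−0.01770 × 66.0) = 0.3109
R = 1 / (1 − 0.3109) = 1.451
Css,max = 7.25 × 1.451 = 10.52 µg/L
Css,min = Css,max × e^(−kτ) = 10.52 × 0.3109 ≈ 3.27 µg/L

3.27 µg/L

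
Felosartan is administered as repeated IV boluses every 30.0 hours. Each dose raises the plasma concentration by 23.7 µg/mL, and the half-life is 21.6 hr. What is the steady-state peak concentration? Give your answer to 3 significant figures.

38.3 µg/mL

k = ln 2 / 21.6 = 0.03209 hr⁻¹
Fraction remaining after one interval: e^(−kτ) = e^(−0.03209 × 30.0) = 0.3819
R = 1 / (1 − 0.3819) = 1.618
Css,max = 23.7 × 1.618 ≈ 38.3 µg/mL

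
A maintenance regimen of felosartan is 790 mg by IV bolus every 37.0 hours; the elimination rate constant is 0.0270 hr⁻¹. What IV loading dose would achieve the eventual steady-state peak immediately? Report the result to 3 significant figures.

1250 mg

Accumulation ratio R = 1 / (1 − e^(−kτ)) = 1 / (1 − e^(−0.02700×37.0)) = 1 / (1 − 0.3682) = 1.583
Loading dose = maintenance dose × R = 790 × 1.583 ≈ 1250 mg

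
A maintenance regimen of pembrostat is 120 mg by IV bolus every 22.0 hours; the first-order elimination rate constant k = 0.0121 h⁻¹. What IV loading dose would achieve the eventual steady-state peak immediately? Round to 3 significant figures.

Accumulation ratio R = 1 / (1 − e^(−kτ)) = 1 / (1 − e^(−0.01210×22.0)) = 1 / (1 − 0.7663) = 4.279
Loading dose = maintenance dose × R = 120 × 4.279 ≈ 513 mg

513 mg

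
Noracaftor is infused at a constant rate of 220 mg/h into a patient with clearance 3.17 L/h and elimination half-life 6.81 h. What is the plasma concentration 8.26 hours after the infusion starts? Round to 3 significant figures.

39.5 µg/mL

Css = rate / CL = 220 / 3.17 = 69.40 µg/mL
k = ln 2 / 6.81 = 0.1018 h⁻¹
C(t) = Css (1 − e^(−kt)) = 69.40 × (1 − e^(−0.8407)) = 69.40 × 0.5686 ≈ 39.5 µg/mL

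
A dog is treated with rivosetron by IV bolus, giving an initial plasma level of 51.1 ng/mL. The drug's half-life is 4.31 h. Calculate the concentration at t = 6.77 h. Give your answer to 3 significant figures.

17.2 ng/mL

k = ln 2 / 4.31 = 0.1608 h⁻¹
6.77 h is 1.571 half-lives, so C = 51.1 × (1/2)^1.571 = 51.1 × 0.3366 ≈ 17.2 ng/mL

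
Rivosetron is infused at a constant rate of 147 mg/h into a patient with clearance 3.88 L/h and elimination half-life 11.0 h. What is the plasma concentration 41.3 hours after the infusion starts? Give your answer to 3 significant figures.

35.1 mg/L

Css = rate / CL = 147 / 3.88 = 37.89 mg/L
k = ln 2 / 11.0 = 0.06301 h⁻¹
C(t) = Css (1 − e^(−kt)) = 37.89 × (1 − e^(−2.602)) = 37.89 × 0.9259 ≈ 35.1 mg/L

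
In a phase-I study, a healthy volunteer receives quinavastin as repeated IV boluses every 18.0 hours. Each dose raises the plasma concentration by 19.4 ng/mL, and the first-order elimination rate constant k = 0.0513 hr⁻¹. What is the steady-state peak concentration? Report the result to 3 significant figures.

32.2 ng/mL

Fraction remaining after one interval: e^(−kτ) = e^(−0.05130 × 18.0) = 0.3972
R = 1 / (1 − 0.3972) = 1.659
Css,max = 19.4 × 1.659 ≈ 32.2 ng/mL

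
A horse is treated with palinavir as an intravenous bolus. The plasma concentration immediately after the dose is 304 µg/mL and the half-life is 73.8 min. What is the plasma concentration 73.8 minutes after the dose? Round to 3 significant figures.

k = ln 2 / 73.8 = 0.009392 min⁻¹
C(t) = C₀ e^(−kt) = 304 × e^(−0.009392 × 73.8) = 304 × e^(−0.6931) = 304 × 0.5000 ≈ 152 µg/mL

152 µg/mL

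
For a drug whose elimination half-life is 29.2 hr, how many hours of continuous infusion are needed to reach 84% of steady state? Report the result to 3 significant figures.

77.2 hours

k = ln 2 / 29.2 = 0.02374 hr⁻¹
f = 1 − e^(−kt)  ⇒  t = −ln(1 − f) / k
t = −ln(1 − 0.84) / 0.02374 = 1.833 / 0.02374 ≈ 77.2 hours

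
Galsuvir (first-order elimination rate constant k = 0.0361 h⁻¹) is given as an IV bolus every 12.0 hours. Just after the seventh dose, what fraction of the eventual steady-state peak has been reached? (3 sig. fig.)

0.952

f_n = 1 − e^(−nkτ) = 1 − e^(−7 × 0.03610 × 12.0) = 1 − e^(−3.032) = 1 − 0.04820 ≈ 0.952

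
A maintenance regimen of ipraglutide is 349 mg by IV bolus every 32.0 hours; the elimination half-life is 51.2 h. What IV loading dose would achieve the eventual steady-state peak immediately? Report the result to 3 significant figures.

993 mg

k = ln 2 / 51.2 = 0.01354 h⁻¹
Accumulation ratio R = 1 / (1 − e^(−kτ)) = 1 / (1 − e^(−0.01354×32.0)) = 1 / (1 − 0.6484) = 2.844
Loading dose = maintenance dose × R = 349 × 2.844 ≈ 993 mg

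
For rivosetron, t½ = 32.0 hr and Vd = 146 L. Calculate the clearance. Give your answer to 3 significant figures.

k = ln 2 / t½ = ln 2 / 32.0 = 0.02166 hr⁻¹
CL = k · V = 0.02166 × 146 ≈ 3.16 L/hr

3.16 L/hr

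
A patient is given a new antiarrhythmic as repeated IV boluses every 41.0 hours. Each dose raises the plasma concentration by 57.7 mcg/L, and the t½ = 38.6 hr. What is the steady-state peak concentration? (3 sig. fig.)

111 mcg/L

k = ln 2 / 38.6 = 0.01796 hr⁻¹
Fraction remaining after one interval: e^(−kτ) = e^(−0.01796 × 41.0) = 0.4789
R = 1 / (1 − 0.4789) = 1.919
Css,max = 57.7 × 1.919 ≈ 111 mcg/L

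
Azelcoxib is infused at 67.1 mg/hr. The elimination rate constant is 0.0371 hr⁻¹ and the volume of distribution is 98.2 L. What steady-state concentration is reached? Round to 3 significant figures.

CL = k · V = 0.0371 × 98.2 = 3.643 L/hr
Css = rate / CL = 67.1 / 3.643 ≈ 18.4 µg/mL

18.4 µg/mL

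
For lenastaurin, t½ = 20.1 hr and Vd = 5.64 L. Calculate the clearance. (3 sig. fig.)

k = ln 2 / t½ = ln 2 / 20.1 = 0.03448 hr⁻¹
CL = k · V = 0.03448 × 5.64 ≈ 0.194 L/hr

0.194 L/hr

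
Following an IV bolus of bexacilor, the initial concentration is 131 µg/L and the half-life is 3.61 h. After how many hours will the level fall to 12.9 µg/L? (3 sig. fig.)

k = ln 2 / 3.61 = 0.1920 h⁻¹
C(t) = C₀ e^(−kt)  ⇒  t = ln(C₀/C) / k
t = ln(131/12.9) / 0.1920 = 2.318 / 0.1920 ≈ 12.1 hours

12.1 hours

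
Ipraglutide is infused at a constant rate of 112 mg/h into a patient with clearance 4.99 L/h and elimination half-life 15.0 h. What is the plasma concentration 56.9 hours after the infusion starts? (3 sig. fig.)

20.8 mg/L

Css = rate / CL = 112 / 4.99 = 22.44 mg/L
k = ln 2 / 15.0 = 0.04621 h⁻¹
C(t) = Css (1 − e^(−kt)) = 22.44 × (1 − e^(−2.629)) = 22.44 × 0.9279 ≈ 20.8 mg/L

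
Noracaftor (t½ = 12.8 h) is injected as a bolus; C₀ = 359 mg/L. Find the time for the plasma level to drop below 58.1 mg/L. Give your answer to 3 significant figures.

33.6 hours

k = ln 2 / 12.8 = 0.05415 h⁻¹
C(t) = C₀ e^(−kt)  ⇒  t = ln(C₀/C) / k
t = ln(359/58.1) / 0.05415 = 1.821 / 0.05415 ≈ 33.6 hours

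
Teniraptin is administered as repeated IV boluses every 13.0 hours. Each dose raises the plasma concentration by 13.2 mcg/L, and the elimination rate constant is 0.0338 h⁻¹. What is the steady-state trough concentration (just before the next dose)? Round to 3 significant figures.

23.9 mcg/L

Fraction remaining after one interval: e^(−kτ) = e^(−0.03380 × 13.0) = 0.6444
R = 1 / (1 − 0.6444) = 2.812
Css,max = 13.2 × 2.812 = 37.12 mcg/L
Css,min = Css,max × e^(−kτ) = 37.12 × 0.6444 ≈ 23.9 mcg/L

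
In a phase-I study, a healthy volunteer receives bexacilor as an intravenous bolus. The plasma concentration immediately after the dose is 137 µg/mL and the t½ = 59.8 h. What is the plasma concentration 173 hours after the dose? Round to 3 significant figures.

k = ln 2 / 59.8 = 0.01159 h⁻¹
C(t) = C₀ e^(−kt) = 137 × e^(−0.01159 × 173) = 137 × e^(−2.005) = 137 × 0.1346 ≈ 18.4 µg/mL

18.4 µg/mL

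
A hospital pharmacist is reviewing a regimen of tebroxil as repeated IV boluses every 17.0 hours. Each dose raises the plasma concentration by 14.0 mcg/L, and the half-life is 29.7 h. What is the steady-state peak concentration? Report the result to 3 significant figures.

42.7 mcg/L

k = ln 2 / 29.7 = 0.02334 h⁻¹
Fraction remaining after one interval: e^(−kτ) = e^(−0.02334 × 17.0) = 0.6725
R = 1 / (1 − 0.6725) = 3.053
Css,max = 14.0 × 3.053 ≈ 42.7 mcg/L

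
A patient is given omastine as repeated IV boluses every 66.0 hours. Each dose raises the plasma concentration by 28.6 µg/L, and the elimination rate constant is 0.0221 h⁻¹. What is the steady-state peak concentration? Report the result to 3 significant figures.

Fraction remaining after one interval: e^(−kτ) = e^(−0.02210 × 66.0) = 0.2326
R = 1 / (1 − 0.2326) = 1.303
Css,max = 28.6 × 1.303 ≈ 37.3 µg/L

37.3 µg/L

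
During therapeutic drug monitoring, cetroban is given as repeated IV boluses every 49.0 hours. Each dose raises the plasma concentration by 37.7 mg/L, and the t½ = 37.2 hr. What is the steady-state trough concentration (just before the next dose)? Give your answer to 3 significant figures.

k = ln 2 / 37.2 = 0.01863 hr⁻¹
Fraction remaining after one interval: e^(−kτ) = e^(−0.01863 × 49.0) = 0.4013
R = 1 / (1 − 0.4013) = 1.670
Css,max = 37.7 × 1.670 = 62.97 mg/L
Css,min = Css,max × e^(−kτ) = 62.97 × 0.4013 ≈ 25.3 mg/L

25.3 mg/L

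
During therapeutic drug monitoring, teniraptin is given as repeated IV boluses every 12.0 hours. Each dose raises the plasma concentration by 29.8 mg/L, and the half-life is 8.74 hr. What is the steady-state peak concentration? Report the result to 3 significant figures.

k = ln 2 / 8.74 = 0.07931 hr⁻¹
Fraction remaining after one interval: e^(−kτ) = e^(−0.07931 × 12.0) = 0.3861
R = 1 / (1 − 0.3861) = 1.629
Css,max = 29.8 × 1.629 ≈ 48.5 mg/L

48.5 mg/L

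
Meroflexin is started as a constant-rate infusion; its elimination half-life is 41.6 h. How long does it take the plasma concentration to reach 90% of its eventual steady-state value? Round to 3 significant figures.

k = ln 2 / 41.6 = 0.01666 h⁻¹
f = 1 − e^(−kt)  ⇒  t = −ln(1 − f) / k
t = −ln(1 − 0.9) / 0.01666 = 2.303 / 0.01666 ≈ 138 hours

138 hours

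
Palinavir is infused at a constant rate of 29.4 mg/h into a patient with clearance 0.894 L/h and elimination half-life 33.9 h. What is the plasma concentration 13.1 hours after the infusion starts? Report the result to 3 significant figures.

7.73 µg/mL

Css = rate / CL = 29.4 / 0.894 = 32.89 µg/mL
k = ln 2 / 33.9 = 0.02045 h⁻¹
C(t) = Css (1 − e^(−kt)) = 32.89 × (1 − e^(−0.2679)) = 32.89 × 0.2350 ≈ 7.73 µg/mL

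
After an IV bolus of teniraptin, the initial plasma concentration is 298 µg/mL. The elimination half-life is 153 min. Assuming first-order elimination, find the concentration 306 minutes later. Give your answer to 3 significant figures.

74.5 µg/mL

k = ln 2 / 153 = 0.004530 min⁻¹
C(t) = C₀ e^(−kt) = 298 × e^(−0.004530 × 306) = 298 × e^(−1.386) = 298 × 0.2500 ≈ 74.5 µg/mL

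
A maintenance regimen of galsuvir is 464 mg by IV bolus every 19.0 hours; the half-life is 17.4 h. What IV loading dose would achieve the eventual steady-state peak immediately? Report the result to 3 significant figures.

k = ln 2 / 17.4 = 0.03984 h⁻¹
Accumulation ratio R = 1 / (1 − e^(−kτ)) = 1 / (1 − e^(−0.03984×19.0)) = 1 / (1 − 0.4691) = 1.884
Loading dose = maintenance dose × R = 464 × 1.884 ≈ 874 mg

874 mg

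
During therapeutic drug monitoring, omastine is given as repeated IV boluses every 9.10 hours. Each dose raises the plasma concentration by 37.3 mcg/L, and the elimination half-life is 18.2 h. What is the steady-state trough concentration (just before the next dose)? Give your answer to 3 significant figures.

k = ln 2 / 18.2 = 0.03809 h⁻¹
Fraction remaining after one interval: e^(−kτ) = e^(−0.03809 × 9.10) = 0.7071
R = 1 / (1 − 0.7071) = 3.414
Css,max = 37.3 × 3.414 = 127.4 mcg/L
Css,min = Css,max × e^(−kτ) = 127.4 × 0.7071 ≈ 90.1 mcg/L

90.1 mcg/L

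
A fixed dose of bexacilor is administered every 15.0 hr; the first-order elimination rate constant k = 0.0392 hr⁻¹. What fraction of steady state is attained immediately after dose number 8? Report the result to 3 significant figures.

f_n = 1 − e^(−nkτ) = 1 − e^(−8 × 0.03920 × 15.0) = 1 − e^(−4.704) = 1 − 0.009059 ≈ 0.991

0.991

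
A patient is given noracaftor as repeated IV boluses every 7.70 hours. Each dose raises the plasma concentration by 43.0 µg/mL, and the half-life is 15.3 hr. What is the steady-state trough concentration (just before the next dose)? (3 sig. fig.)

k = ln 2 / 15.3 = 0.04530 hr⁻¹
Fraction remaining after one interval: e^(−kτ) = e^(−0.04530 × 7.70) = 0.7055
R = 1 / (1 − 0.7055) = 3.396
Css,max = 43.0 × 3.396 = 146.0 µg/mL
Css,min = Css,max × e^(−kτ) = 146.0 × 0.7055 ≈ 103 µg/mL

103 µg/mL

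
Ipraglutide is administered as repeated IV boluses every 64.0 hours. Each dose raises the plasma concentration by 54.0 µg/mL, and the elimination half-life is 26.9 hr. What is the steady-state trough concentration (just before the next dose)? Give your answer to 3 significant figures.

12.8 µg/mL

k = ln 2 / 26.9 = 0.02577 hr⁻¹
Fraction remaining after one interval: e^(−kτ) = e^(−0.02577 × 64.0) = 0.1922
R = 1 / (1 − 0.1922) = 1.238
Css,max = 54.0 × 1.238 = 66.85 µg/mL
Css,min = Css,max × e^(−kτ) = 66.85 × 0.1922 ≈ 12.8 µg/mL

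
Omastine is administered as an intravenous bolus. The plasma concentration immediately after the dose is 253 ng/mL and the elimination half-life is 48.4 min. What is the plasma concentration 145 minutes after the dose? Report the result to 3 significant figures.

k = ln 2 / 48.4 = 0.01432 min⁻¹
145 min is 2.996 half-lives, so C = 253 × (1/2)^2.996 = 253 × 0.1254 ≈ 31.7 ng/mL

31.7 ng/mL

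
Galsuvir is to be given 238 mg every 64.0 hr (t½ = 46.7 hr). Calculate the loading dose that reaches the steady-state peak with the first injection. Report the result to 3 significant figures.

k = ln 2 / 46.7 = 0.01484 hr⁻¹
Accumulation ratio R = 1 / (1 − e^(−kτ)) = 1 / (1 − e^(−0.01484×64.0)) = 1 / (1 − 0.3868) = 1.631
Loading dose = maintenance dose × R = 238 × 1.631 ≈ 388 mg

388 mg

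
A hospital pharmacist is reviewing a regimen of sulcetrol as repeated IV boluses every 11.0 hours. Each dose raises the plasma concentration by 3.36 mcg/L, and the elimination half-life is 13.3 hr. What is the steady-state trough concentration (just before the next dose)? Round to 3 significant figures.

k = ln 2 / 13.3 = 0.05212 hr⁻¹
Fraction remaining after one interval: e^(−kτ) = e^(−0.05212 × 11.0) = 0.5637
R = 1 / (1 − 0.5637) = 2.292
Css,max = 3.36 × 2.292 = 7.701 mcg/L
Css,min = Css,max × e^(−kτ) = 7.701 × 0.5637 ≈ 4.34 mcg/L

4.34 mcg/L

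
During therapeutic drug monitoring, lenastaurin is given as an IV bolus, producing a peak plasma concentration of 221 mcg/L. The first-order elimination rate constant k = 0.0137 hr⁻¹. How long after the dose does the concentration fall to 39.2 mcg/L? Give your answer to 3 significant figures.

126 hours

C(t) = C₀ e^(−kt)  ⇒  t = ln(C₀/C) / k
t = ln(221/39.2) / 0.01370 = 1.729 / 0.01370 ≈ 126 hours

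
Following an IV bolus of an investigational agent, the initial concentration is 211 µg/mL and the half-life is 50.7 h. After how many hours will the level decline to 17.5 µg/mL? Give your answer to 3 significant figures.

k = ln 2 / 50.7 = 0.01367 h⁻¹
C(t) = C₀ e^(−kt)  ⇒  t = ln(C₀/C) / k
t = ln(211/17.5) / 0.01367 = 2.490 / 0.01367 ≈ 182 hours

182 hours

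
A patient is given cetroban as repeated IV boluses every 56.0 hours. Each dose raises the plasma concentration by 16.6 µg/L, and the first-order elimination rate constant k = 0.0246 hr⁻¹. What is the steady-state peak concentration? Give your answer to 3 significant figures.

22.2 µg/L

Fraction remaining after one interval: e^(−kτ) = e^(−0.02460 × 56.0) = 0.2522
R = 1 / (1 − 0.2522) = 1.337
Css,max = 16.6 × 1.337 ≈ 22.2 µg/L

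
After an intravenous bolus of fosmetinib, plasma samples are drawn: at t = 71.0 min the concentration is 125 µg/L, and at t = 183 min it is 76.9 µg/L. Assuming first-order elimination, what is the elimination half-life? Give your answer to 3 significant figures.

160 minutes

k = ln(C₁/C₂) / (t₂ − t₁) = ln(125/76.9) / (183 − 71.0)
  = 0.4858 / 112.0 = 0.004338 min⁻¹
t½ = ln 2 / k = ln 2 / 0.004338 ≈ 160 minutes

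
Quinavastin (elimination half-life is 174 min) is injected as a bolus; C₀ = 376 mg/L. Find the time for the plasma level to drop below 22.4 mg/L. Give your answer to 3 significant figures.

k = ln 2 / 174 = 0.003984 min⁻¹
C(t) = C₀ e^(−kt)  ⇒  t = ln(C₀/C) / k
t = ln(376/22.4) / 0.003984 = 2.821 / 0.003984 ≈ 708 minutes

708 minutes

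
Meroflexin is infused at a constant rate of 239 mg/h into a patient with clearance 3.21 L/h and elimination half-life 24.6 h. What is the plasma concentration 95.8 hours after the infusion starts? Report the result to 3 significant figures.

Css = rate / CL = 239 / 3.21 = 74.45 mg/L
k = ln 2 / 24.6 = 0.02818 h⁻¹
C(t) = Css (1 − e^(−kt)) = 74.45 × (1 − e^(−2.699)) = 74.45 × 0.9327 ≈ 69.4 mg/L

69.4 mg/L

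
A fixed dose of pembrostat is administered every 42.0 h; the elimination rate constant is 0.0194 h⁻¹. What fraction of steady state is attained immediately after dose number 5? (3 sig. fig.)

f_n = 1 − e^(−nkτ) = 1 − e^(−5 × 0.01940 × 42.0) = 1 − e^(−4.074) = 1 − 0.01701 ≈ 0.983

0.983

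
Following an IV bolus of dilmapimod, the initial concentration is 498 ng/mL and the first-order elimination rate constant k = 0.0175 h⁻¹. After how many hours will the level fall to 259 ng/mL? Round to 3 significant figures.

37.4 hours

C(t) = C₀ e^(−kt)  ⇒  t = ln(C₀/C) / k
t = ln(498/259) / 0.01750 = 0.6538 / 0.01750 ≈ 37.4 hours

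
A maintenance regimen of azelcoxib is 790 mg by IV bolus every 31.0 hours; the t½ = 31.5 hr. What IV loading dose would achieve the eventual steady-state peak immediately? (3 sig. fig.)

k = ln 2 / 31.5 = 0.02200 hr⁻¹
Accumulation ratio R = 1 / (1 − e^(−kτ)) = 1 / (1 − e^(−0.02200×31.0)) = 1 / (1 − 0.5055) = 2.022
Loading dose = maintenance dose × R = 790 × 2.022 ≈ 1600 mg

1600 mg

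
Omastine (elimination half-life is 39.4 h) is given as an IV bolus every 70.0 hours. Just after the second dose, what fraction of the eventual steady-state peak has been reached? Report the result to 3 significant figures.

0.915

k = ln 2 / 39.4 = 0.01759 h⁻¹
f_n = 1 − e^(−nkτ) = 1 − e^(−2 × 0.01759 × 70.0) = 1 − e^(−2.463) = 1 − 0.08518 ≈ 0.915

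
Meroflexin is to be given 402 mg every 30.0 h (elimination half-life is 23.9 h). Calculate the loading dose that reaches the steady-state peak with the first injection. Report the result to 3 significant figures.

692 mg

k = ln 2 / 23.9 = 0.02900 h⁻¹
Accumulation ratio R = 1 / (1 − e^(−kτ)) = 1 / (1 − e^(−0.02900×30.0)) = 1 / (1 − 0.4189) = 1.721
Loading dose = maintenance dose × R = 402 × 1.721 ≈ 692 mg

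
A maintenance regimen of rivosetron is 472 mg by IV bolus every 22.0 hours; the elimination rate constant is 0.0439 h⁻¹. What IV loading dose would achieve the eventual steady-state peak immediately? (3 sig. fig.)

762 mg

Accumulation ratio R = 1 / (1 − e^(−kτ)) = 1 / (1 − e^(−0.04390×22.0)) = 1 / (1 − 0.3807) = 1.615
Loading dose = maintenance dose × R = 472 × 1.615 ≈ 762 mg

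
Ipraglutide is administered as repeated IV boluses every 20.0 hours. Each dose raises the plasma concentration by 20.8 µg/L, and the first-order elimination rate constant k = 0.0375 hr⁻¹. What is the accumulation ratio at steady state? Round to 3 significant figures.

Fraction remaining after one interval: e^(−kτ) = e^(−0.03750 × 20.0) = 0.4724
R = 1 / (1 − 0.4724) = 1 / 0.5276 ≈ 1.90

1.90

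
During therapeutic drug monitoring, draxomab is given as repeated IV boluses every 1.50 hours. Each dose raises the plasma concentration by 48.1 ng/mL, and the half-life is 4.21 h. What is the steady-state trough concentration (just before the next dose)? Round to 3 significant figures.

k = ln 2 / 4.21 = 0.1646 h⁻¹
Fraction remaining after one interval: e^(−kτ) = e^(−0.1646 × 1.50) = 0.7812
R = 1 / (1 − 0.7812) = 4.570
Css,max = 48.1 × 4.570 = 219.8 ng/mL
Css,min = Css,max × e^(−kτ) = 219.8 × 0.7812 ≈ 172 ng/mL

172 ng/mL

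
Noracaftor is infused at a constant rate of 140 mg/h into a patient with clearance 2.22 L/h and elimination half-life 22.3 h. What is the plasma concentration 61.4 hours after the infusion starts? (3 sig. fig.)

Css = rate / CL = 140 / 2.22 = 63.06 mg/L
k = ln 2 / 22.3 = 0.03108 h⁻¹
C(t) = Css (1 − e^(−kt)) = 63.06 × (1 − e^(−1.908)) = 63.06 × 0.8517 ≈ 53.7 mg/L

53.7 mg/L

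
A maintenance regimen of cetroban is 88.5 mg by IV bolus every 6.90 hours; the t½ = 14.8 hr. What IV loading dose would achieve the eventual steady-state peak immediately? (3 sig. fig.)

k = ln 2 / 14.8 = 0.04683 hr⁻¹
Accumulation ratio R = 1 / (1 − e^(−kτ)) = 1 / (1 − e^(−0.04683×6.90)) = 1 / (1 − 0.7239) = 3.621
Loading dose = maintenance dose × R = 88.5 × 3.621 ≈ 320 mg

320 mg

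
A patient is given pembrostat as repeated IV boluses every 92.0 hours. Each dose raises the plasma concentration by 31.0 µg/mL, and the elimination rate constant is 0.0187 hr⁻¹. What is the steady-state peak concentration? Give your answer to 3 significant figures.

Fraction remaining after one interval: e^(−kτ) = e^(−0.01870 × 92.0) = 0.1790
R = 1 / (1 − 0.1790) = 1.218
Css,max = 31.0 × 1.218 ≈ 37.8 µg/mL

37.8 µg/mL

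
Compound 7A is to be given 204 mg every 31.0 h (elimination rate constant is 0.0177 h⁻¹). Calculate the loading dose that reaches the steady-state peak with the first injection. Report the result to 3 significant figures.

483 mg

Accumulation ratio R = 1 / (1 − e^(−kτ)) = 1 / (1 − e^(−0.01770×31.0)) = 1 / (1 − 0.5777) = 2.368
Loading dose = maintenance dose × R = 204 × 2.368 ≈ 483 mg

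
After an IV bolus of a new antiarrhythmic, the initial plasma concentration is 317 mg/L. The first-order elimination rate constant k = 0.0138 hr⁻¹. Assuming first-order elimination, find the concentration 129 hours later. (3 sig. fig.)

53.4 mg/L

C(t) = C₀ e^(−kt) = 317 × e^(−0.01380 × 129) = 317 × e^(−1.780) = 317 × 0.1686 ≈ 53.4 mg/L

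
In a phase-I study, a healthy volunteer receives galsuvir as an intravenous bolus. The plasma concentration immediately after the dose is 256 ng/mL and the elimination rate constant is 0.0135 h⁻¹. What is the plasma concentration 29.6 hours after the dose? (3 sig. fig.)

C(t) = C₀ e^(−kt) = 256 × e^(−0.01350 × 29.6) = 256 × e^(−0.3996) = 256 × 0.6706 ≈ 172 ng/mL

172 ng/mL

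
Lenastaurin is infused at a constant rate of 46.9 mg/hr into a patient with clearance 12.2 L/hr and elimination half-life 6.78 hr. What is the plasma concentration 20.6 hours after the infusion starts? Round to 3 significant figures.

3.38 µg/mL

Css = rate / CL = 46.9 / 12.2 = 3.844 µg/mL
k = ln 2 / 6.78 = 0.1022 hr⁻¹
C(t) = Css (1 − e^(−kt)) = 3.844 × (1 − e^(−2.106)) = 3.844 × 0.8783 ≈ 3.38 µg/mL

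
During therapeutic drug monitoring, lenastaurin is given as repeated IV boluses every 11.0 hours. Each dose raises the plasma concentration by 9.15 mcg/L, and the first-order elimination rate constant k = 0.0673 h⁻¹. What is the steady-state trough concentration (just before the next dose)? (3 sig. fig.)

8.34 mcg/L

Fraction remaining after one interval: e^(−kτ) = e^(−0.06730 × 11.0) = 0.4770
R = 1 / (1 − 0.4770) = 1.912
Css,max = 9.15 × 1.912 = 17.49 mcg/L
Css,min = Css,max × e^(−kτ) = 17.49 × 0.4770 ≈ 8.34 mcg/L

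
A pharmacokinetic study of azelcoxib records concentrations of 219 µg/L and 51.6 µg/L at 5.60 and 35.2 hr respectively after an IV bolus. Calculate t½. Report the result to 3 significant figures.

k = ln(C₁/C₂) / (t₂ − t₁) = ln(219/51.6) / (35.2 − 5.60)
  = 1.446 / 29.60 = 0.04884 hr⁻¹
t½ = ln 2 / k = ln 2 / 0.04884 ≈ 14.2 hours

14.2 hours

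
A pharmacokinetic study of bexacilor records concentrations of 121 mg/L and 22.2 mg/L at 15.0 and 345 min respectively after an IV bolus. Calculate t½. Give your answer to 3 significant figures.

135 minutes

k = ln(C₁/C₂) / (t₂ − t₁) = ln(121/22.2) / (345 − 15.0)
  = 1.696 / 330.0 = 0.005138 min⁻¹
t½ = ln 2 / k = ln 2 / 0.005138 ≈ 135 minutes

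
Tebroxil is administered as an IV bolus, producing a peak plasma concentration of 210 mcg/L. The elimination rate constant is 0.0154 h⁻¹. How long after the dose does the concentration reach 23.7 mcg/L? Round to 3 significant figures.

C(t) = C₀ e^(−kt)  ⇒  t = ln(C₀/C) / k
t = ln(210/23.7) / 0.01540 = 2.182 / 0.01540 ≈ 142 hours

142 hours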